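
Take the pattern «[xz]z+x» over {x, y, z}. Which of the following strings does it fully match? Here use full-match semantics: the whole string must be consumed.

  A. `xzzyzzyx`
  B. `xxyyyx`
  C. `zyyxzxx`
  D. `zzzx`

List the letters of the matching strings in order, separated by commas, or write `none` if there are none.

A → no match — must end with `zx`
B → no match — must end with `zx`
C → no match — must end with `zx`
D → match

D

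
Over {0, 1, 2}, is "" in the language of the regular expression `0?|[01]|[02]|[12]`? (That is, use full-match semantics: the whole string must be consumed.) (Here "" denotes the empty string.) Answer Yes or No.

Yes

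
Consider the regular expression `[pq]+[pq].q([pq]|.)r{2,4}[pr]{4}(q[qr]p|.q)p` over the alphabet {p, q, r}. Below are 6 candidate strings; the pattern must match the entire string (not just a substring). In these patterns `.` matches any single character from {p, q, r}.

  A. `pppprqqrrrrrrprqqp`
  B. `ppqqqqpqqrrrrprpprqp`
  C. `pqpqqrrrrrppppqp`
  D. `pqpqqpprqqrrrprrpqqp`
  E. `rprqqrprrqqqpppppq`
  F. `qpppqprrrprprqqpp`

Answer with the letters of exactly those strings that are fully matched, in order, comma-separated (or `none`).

A → match
B → match
C → match
D → match
E → no match — must end with `p`
F → match

A, B, C, D, F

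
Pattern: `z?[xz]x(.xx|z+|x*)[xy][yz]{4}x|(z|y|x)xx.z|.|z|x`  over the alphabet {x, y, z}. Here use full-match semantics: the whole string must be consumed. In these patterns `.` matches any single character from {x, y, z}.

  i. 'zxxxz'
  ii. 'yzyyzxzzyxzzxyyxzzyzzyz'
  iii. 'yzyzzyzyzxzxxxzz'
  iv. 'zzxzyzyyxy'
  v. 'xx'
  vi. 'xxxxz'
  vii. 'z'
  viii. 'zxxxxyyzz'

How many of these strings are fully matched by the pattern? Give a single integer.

3

i. 'zxxxz' → match
ii → no match
iii → no match
iv. 'zzxzyzyyxy' → no match
v. 'xx' → no match
vi. 'xxxxz' → match
vii. 'z' → match
viii. 'zxxxxyyzz' → no match
Total matched: 3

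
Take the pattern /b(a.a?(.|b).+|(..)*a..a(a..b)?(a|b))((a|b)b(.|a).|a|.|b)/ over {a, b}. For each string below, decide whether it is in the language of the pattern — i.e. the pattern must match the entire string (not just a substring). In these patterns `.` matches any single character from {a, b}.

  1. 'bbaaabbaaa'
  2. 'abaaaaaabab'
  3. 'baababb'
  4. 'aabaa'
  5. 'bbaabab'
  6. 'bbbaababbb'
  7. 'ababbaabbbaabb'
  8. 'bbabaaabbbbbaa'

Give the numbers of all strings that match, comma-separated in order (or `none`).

1. 'bbaaabbaaa' → no match
2. 'abaaaaaabab' → no match — must start with 'b'
3. 'baababb' → match
4. 'aabaa' → no match — must start with 'b'
5. 'bbaabab' → no match
6. 'bbbaababbb' → no match
7 → no match — must start with 'b'
8 → no match

3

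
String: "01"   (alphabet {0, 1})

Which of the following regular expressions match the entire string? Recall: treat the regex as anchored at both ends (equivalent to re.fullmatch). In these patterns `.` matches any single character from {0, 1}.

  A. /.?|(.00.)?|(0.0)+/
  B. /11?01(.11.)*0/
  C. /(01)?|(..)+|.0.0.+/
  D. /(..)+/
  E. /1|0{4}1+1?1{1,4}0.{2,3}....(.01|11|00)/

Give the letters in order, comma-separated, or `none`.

A → no match
B → no match — must start with "1"
C → match
D → match
E → no match

C, D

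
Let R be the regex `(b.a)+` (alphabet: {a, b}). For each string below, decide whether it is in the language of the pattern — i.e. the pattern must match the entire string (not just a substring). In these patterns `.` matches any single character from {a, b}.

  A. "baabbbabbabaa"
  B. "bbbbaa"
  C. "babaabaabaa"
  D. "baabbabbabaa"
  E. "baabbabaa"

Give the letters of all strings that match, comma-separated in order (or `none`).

D, E

A → no match
B. "bbbbaa" → no match
C. "babaabaabaa" → no match
D. "baabbabbabaa" → match
E. "baabbabaa" → match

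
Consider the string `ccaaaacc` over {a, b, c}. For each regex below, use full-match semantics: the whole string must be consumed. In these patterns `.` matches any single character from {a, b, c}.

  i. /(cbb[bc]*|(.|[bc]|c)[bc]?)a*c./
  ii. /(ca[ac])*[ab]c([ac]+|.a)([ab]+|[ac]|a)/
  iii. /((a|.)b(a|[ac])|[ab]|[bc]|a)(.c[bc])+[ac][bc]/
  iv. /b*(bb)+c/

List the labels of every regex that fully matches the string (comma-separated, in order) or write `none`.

i

i → match
ii → no match
iii → no match
iv → no match — must end with `bbc`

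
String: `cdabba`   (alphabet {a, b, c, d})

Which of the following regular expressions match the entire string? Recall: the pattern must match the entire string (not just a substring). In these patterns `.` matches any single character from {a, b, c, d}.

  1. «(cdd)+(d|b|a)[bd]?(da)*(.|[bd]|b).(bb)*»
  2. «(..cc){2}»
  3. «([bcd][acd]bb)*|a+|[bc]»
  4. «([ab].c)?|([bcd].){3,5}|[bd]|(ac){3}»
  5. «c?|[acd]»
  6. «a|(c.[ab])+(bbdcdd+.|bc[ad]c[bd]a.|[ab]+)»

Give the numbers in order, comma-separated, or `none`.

6

1 → no match — must start with `cdd`
2 → no match — must end with `cc`
3 → no match
4 → no match
5 → no match
6 → match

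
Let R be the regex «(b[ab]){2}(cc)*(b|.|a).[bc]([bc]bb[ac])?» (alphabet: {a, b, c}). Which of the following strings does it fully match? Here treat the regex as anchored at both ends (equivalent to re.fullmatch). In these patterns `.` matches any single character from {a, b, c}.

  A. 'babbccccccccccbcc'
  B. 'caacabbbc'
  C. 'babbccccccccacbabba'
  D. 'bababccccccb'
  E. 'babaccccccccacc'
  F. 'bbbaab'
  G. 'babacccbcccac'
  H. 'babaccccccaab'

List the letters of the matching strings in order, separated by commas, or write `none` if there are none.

A, E, H

A → match
B → no match — must start with 'b'
C → no match
D → no match
E → match
F → no match
G → no match
H → match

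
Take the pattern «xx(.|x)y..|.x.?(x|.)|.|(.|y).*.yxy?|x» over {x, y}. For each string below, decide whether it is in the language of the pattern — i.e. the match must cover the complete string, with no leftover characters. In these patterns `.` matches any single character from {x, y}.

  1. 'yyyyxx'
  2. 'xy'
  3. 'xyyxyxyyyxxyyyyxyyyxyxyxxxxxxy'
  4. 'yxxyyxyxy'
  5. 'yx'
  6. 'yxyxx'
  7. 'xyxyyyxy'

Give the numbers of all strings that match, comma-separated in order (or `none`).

1 → no match
2 → no match
3 → no match
4 → match
5 → no match
6 → no match
7 → match

4, 7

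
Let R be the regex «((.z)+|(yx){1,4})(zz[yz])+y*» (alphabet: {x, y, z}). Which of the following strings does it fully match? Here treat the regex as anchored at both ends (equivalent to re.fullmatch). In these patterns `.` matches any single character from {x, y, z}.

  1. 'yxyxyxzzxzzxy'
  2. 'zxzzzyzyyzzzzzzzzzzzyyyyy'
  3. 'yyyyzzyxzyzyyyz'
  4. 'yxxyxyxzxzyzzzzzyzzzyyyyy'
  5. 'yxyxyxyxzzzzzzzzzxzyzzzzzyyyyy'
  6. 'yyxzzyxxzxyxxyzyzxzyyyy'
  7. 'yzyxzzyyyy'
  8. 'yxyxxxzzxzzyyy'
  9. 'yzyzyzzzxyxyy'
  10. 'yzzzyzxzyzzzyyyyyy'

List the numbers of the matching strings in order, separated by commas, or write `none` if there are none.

1 → no match
2 → no match
3 → no match
4 → no match
5 → no match
6 → no match
7 → no match
8 → no match
9 → no match
10 → match

10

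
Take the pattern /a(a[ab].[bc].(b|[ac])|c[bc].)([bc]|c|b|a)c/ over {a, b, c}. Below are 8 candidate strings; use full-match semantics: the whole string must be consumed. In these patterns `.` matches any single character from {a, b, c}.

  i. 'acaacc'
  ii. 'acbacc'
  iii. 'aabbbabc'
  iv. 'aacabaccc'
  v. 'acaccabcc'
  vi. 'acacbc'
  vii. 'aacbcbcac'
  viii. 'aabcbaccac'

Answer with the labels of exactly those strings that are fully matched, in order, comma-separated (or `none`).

ii

i → no match
ii → match
iii → no match
iv → no match
v → no match
vi → no match
vii → no match
viii → no match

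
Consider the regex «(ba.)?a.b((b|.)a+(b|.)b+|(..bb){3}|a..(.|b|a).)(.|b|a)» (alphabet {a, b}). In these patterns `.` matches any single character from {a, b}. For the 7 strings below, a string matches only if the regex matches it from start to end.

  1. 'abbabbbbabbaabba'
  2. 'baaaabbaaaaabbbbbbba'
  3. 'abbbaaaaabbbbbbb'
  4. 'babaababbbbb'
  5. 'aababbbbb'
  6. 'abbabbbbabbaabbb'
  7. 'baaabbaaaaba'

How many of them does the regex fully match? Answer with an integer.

1 → match
2 → match
3 → match
4. 'babaababbbbb' → match
5. 'aababbbbb' → match
6 → match
7. 'baaabbaaaaba' → match
Total matched: 7

7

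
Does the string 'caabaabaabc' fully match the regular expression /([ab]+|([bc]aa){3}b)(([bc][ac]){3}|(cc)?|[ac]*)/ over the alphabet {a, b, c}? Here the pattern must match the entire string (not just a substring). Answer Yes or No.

Yes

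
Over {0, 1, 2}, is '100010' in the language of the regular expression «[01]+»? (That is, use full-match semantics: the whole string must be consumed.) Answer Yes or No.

Yes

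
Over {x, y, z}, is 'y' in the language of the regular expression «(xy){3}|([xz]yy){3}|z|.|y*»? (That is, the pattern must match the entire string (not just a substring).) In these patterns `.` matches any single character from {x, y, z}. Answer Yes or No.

Yes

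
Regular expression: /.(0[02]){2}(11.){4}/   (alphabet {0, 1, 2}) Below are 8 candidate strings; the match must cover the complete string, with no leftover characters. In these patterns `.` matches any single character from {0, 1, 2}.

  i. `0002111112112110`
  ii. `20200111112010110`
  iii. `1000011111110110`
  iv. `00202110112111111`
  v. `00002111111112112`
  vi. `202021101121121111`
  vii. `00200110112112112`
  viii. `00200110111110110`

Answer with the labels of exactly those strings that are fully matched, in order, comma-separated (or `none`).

i → no match
ii → no match
iii → no match
iv → match
v → match
vi → no match
vii → match
viii → match

iv, v, vii, viii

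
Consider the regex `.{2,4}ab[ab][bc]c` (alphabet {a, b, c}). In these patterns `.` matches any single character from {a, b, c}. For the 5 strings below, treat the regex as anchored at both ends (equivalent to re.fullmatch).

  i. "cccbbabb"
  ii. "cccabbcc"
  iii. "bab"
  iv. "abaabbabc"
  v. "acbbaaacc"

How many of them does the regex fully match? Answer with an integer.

1

i. "cccbbabb" → no match — must end with "c"
ii. "cccabbcc" → match
iii. "bab" → no match — must end with "c"
iv. "abaabbabc" → no match
v. "acbbaaacc" → no match
Total matched: 1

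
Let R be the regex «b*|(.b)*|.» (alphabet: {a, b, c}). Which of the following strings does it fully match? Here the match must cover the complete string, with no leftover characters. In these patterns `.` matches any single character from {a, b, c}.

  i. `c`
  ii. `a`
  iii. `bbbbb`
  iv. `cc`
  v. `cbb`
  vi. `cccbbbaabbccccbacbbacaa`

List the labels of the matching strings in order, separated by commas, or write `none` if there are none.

i → match
ii → match
iii → match
iv → no match
v → no match
vi → no match

i, ii, iii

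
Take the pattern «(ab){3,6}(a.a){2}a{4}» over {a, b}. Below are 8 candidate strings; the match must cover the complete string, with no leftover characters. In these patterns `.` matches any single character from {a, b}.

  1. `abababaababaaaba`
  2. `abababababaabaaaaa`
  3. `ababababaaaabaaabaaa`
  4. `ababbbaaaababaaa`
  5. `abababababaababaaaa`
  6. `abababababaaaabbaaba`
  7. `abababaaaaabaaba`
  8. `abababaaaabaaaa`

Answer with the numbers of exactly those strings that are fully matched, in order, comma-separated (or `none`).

1 → no match
2 → match
3 → no match
4 → no match
5 → no match
6 → no match
7 → no match
8 → no match

2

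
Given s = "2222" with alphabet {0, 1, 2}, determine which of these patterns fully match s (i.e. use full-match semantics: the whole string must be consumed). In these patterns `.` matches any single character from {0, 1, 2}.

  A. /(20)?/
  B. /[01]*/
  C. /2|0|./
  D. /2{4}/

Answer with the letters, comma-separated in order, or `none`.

A → no match
B → no match
C → no match
D → match

D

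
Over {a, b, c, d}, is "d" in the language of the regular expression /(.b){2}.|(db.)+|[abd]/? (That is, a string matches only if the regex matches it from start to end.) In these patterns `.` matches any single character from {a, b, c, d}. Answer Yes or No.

Yes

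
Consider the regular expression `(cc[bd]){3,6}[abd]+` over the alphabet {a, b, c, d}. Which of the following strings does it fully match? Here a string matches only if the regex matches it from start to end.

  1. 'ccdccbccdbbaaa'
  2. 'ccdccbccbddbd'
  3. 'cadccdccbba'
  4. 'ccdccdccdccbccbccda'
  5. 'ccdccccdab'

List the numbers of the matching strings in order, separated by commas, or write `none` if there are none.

1, 2, 4

1 → match
2 → match
3. 'cadccdccbba' → no match — must start with 'cc'
4 → match
5. 'ccdccccdab' → no match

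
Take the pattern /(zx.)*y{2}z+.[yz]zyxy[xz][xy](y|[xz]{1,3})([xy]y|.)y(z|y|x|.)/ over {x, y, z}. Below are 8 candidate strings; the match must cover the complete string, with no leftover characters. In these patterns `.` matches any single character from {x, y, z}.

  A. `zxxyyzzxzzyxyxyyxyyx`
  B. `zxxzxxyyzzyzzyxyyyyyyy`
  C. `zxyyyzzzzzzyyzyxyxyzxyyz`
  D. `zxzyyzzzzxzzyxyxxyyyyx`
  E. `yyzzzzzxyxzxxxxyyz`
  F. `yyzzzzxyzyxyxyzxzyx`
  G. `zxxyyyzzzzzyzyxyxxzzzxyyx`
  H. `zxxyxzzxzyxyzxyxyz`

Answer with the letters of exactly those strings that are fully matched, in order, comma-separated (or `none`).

A, C, D, F

A → match
B → no match
C → match
D → match
E → no match
F → match
G → no match
H → no match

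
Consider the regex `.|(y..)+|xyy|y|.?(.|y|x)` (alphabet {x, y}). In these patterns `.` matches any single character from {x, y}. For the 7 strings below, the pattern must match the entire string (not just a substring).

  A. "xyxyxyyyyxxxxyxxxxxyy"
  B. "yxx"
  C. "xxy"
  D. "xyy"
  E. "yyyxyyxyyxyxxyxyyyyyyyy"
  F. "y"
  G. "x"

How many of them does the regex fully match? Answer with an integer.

A → no match
B. "yxx" → match
C. "xxy" → no match
D. "xyy" → match
E → no match
F. "y" → match
G. "x" → match
Total matched: 4

4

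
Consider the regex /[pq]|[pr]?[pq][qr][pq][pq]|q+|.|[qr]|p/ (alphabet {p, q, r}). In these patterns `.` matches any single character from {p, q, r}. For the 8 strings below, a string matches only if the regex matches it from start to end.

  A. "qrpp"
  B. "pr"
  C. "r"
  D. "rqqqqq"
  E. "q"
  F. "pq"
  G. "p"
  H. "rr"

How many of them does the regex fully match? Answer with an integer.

4

A. "qrpp" → match
B. "pr" → no match
C. "r" → match
D. "rqqqqq" → no match
E. "q" → match
F. "pq" → no match
G. "p" → match
H. "rr" → no match
Total matched: 4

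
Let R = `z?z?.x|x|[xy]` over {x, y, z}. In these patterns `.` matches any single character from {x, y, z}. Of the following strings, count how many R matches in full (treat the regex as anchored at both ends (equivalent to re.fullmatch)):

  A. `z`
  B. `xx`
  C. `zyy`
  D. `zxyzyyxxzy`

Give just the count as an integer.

1

A → no match
B → match
C → no match
D → no match
Total matched: 1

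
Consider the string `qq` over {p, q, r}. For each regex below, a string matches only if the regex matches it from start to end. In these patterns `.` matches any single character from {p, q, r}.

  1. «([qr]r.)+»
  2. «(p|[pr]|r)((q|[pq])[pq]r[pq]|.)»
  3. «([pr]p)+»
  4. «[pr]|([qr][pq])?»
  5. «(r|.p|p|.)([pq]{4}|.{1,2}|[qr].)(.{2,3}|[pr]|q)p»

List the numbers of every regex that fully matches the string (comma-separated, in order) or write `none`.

4

1 → no match
2 → no match
3 → no match — must end with `p`
4 → match
5 → no match — must end with `p`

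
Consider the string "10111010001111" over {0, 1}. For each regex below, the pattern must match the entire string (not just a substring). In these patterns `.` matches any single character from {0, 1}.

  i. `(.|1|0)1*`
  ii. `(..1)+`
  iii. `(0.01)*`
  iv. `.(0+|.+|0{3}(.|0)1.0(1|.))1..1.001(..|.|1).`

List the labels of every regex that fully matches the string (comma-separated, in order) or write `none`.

i → no match
ii → no match
iii → no match
iv → match

iv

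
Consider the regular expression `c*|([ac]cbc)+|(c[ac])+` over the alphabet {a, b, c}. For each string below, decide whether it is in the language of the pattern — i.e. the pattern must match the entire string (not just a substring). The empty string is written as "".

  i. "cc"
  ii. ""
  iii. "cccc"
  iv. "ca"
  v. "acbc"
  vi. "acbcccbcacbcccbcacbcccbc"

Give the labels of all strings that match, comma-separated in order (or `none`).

i → match
ii → match
iii → match
iv → match
v → match
vi → match

i, ii, iii, iv, v, vi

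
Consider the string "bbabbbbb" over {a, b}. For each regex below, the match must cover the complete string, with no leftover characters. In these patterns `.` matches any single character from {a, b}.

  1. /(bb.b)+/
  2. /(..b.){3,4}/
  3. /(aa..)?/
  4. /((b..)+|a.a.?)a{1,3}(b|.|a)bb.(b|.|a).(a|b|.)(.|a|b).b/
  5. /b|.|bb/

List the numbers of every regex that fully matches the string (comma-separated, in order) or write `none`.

1

1 → match
2 → no match
3 → no match
4 → no match
5 → no match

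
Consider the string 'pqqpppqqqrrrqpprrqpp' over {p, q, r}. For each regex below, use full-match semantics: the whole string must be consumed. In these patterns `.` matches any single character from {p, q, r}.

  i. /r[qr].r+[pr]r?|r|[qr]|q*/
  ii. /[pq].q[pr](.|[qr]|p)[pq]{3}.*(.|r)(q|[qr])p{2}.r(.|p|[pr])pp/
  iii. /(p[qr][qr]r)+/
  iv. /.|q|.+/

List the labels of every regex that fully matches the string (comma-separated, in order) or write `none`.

ii, iv

i → no match
ii → match
iii → no match — must end with 'r'
iv → match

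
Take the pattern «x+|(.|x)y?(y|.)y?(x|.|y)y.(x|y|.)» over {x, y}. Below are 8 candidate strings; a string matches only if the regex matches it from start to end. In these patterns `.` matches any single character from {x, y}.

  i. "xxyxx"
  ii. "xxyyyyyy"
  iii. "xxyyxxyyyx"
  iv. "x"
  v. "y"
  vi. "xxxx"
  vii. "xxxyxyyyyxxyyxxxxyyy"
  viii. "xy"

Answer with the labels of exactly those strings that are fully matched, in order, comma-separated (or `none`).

i → no match
ii → no match
iii → no match
iv → match
v → no match
vi → match
vii → no match
viii → no match

iv, vi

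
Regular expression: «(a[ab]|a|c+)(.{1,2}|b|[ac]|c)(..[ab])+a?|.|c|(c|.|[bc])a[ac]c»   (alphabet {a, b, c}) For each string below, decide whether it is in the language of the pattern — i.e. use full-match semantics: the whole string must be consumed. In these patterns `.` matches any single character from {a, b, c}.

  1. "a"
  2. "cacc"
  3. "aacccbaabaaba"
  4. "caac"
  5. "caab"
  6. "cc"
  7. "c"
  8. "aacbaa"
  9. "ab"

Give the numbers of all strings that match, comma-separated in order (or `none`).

1, 2, 3, 4, 7, 8

1. "a" → match
2. "cacc" → match
3 → match
4. "caac" → match
5. "caab" → no match
6. "cc" → no match
7. "c" → match
8. "aacbaa" → match
9. "ab" → no match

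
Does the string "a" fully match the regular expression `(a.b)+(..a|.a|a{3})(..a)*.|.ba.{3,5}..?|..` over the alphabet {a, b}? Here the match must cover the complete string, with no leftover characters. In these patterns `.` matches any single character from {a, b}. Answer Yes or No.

No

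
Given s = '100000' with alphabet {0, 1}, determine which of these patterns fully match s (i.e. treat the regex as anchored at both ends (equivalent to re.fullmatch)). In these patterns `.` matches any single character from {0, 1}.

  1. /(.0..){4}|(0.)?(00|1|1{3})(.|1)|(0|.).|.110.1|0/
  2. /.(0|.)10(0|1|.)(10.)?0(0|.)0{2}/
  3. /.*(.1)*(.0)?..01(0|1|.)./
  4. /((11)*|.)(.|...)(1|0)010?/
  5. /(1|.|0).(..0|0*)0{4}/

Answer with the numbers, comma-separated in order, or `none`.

1 → no match
2 → no match
3 → no match
4 → no match
5 → match

5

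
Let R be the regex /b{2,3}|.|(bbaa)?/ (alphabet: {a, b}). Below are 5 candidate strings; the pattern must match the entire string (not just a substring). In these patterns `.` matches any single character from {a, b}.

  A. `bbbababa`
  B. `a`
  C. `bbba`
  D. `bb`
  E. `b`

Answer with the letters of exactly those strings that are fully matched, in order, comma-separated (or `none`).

A → no match
B → match
C → no match
D → match
E → match

B, D, E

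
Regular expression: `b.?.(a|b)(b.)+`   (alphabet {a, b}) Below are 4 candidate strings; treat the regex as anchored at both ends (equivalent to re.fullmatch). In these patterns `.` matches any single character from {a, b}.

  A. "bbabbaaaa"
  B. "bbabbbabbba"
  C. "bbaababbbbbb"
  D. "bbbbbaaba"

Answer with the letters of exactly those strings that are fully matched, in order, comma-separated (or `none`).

A. "bbabbaaaa" → no match
B. "bbabbbabbba" → match
C. "bbaababbbbbb" → match
D. "bbbbbaaba" → no match

B, C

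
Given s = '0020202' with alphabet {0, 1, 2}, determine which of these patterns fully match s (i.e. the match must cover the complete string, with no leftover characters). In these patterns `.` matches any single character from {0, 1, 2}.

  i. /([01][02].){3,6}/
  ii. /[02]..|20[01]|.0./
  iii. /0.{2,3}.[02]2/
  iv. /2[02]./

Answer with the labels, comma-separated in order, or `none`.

iii

i → no match
ii → no match
iii → match
iv → no match — must start with '2'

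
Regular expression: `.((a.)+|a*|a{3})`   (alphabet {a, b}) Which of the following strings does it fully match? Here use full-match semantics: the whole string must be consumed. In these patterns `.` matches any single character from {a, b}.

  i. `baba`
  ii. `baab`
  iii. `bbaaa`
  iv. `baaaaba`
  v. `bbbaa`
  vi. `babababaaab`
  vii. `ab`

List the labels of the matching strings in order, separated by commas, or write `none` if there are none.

i. `baba` → no match
ii. `baab` → no match
iii. `bbaaa` → no match
iv. `baaaaba` → no match
v. `bbbaa` → no match
vi. `babababaaab` → match
vii. `ab` → no match

vi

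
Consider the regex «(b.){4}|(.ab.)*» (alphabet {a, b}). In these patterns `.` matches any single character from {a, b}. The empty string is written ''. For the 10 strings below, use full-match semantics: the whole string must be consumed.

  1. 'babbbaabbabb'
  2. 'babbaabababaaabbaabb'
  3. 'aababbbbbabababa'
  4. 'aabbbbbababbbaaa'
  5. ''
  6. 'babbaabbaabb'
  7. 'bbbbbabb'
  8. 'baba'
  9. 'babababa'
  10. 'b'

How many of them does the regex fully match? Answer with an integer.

6

1 → no match
2 → match
3 → no match
4 → no match
5 → match
6 → match
7 → match
8 → match
9 → match
10 → no match
Total matched: 6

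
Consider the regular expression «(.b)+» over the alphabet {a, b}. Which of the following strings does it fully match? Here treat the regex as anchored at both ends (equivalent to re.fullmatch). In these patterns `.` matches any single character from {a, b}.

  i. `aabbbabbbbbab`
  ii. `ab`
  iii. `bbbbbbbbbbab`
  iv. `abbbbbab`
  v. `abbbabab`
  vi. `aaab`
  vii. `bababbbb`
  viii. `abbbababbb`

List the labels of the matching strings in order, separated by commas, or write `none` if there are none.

i → no match
ii → match
iii → match
iv → match
v → match
vi → no match
vii → no match
viii → match

ii, iii, iv, v, viii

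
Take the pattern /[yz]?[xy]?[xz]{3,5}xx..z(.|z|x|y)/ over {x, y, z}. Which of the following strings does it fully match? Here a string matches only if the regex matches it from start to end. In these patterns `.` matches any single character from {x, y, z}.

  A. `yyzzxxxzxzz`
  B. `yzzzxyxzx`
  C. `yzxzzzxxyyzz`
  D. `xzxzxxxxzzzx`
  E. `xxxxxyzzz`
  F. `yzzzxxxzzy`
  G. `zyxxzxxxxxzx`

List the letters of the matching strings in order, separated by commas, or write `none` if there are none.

A → match
B → no match
C → match
D → match
E → match
F → match
G → match

A, C, D, E, F, G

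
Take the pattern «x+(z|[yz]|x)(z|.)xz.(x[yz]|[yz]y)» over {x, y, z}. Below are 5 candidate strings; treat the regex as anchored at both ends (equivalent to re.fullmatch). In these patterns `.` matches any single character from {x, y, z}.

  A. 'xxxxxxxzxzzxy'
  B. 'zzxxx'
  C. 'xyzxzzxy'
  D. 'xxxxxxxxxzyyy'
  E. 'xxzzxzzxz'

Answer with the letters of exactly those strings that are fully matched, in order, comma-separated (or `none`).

A, C, D, E

A → match
B → no match — must start with 'x'
C → match
D → match
E → match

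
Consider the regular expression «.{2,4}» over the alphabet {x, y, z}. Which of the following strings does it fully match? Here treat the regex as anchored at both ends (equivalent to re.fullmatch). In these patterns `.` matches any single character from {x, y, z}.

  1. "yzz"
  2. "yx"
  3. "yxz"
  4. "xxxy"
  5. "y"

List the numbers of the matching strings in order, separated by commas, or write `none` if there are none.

1. "yzz" → match
2. "yx" → match
3. "yxz" → match
4. "xxxy" → match
5. "y" → no match

1, 2, 3, 4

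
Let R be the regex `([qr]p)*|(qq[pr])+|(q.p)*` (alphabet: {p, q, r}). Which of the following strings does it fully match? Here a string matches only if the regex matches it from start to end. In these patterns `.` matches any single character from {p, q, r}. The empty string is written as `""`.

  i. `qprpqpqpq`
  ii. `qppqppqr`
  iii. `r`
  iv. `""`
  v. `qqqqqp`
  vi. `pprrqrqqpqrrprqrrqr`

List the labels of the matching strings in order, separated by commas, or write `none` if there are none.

i → no match
ii → no match
iii → no match
iv → match
v → no match
vi → no match

iv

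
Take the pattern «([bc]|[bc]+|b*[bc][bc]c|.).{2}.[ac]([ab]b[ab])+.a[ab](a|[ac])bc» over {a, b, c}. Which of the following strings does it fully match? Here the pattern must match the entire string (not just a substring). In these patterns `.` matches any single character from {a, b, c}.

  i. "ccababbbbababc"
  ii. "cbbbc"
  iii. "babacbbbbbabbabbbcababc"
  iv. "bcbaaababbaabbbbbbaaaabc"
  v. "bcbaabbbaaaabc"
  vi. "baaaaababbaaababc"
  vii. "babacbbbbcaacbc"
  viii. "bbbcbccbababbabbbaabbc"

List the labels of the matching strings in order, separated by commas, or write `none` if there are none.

i, iii, v, vi

i → match
ii → no match
iii → match
iv → no match
v → match
vi → match
vii → no match
viii → no match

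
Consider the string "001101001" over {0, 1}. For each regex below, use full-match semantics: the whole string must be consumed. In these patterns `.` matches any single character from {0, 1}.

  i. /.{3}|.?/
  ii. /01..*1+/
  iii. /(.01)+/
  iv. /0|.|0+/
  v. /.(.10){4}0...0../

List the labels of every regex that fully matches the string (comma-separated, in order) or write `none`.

iii

i → no match
ii → no match — must start with "01"
iii → match
iv → no match
v → no match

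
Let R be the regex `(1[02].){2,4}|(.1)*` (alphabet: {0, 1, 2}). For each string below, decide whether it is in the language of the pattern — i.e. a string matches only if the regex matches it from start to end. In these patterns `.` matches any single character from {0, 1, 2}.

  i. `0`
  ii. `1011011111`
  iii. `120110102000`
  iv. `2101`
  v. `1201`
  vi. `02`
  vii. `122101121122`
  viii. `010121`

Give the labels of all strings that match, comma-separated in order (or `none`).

iv, vii, viii

i → no match
ii → no match
iii → no match
iv → match
v → no match
vi → no match
vii → match
viii → match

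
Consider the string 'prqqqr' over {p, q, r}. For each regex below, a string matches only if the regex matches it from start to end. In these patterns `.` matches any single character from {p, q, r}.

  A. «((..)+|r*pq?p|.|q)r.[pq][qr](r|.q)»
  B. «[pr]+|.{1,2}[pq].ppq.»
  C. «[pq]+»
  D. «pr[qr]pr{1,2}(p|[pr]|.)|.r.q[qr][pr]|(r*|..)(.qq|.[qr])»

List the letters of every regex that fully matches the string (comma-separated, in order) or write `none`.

A, D

A → match
B → no match
C → no match
D → match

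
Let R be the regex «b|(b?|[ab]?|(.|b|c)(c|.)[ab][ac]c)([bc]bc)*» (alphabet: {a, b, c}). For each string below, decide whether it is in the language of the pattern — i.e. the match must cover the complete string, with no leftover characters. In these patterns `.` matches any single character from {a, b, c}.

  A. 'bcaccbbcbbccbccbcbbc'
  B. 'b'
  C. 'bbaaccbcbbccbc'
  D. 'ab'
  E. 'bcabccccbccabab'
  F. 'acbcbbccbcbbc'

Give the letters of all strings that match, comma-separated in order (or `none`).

A, B, C, F

A → match
B. 'b' → match
C → match
D. 'ab' → no match
E → no match
F → match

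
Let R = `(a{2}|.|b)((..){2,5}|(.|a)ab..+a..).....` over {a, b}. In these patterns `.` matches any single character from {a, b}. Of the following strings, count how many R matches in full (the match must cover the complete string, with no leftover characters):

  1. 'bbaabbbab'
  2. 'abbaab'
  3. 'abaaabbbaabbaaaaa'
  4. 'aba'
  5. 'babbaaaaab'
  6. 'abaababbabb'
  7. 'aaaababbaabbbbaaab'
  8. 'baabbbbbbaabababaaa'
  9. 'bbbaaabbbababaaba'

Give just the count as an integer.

1

1 → no match
2 → no match
3 → no match
4 → no match
5 → match
6 → no match
7 → no match
8 → no match
9 → no match
Total matched: 1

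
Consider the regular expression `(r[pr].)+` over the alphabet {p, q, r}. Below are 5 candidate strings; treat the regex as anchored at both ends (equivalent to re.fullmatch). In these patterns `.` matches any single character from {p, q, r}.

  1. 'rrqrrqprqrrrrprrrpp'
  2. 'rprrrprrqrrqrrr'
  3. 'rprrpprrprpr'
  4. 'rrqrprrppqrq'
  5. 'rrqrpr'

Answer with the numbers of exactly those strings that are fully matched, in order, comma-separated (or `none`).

2, 3, 5

1 → no match
2 → match
3. 'rprrpprrprpr' → match
4. 'rrqrprrppqrq' → no match
5. 'rrqrpr' → match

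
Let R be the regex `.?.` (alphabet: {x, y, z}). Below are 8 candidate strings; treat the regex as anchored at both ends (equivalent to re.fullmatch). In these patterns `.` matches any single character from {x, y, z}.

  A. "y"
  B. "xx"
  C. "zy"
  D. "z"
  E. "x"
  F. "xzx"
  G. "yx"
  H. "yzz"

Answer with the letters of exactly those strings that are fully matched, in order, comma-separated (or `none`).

A → match
B → match
C → match
D → match
E → match
F → no match
G → match
H → no match

A, B, C, D, E, G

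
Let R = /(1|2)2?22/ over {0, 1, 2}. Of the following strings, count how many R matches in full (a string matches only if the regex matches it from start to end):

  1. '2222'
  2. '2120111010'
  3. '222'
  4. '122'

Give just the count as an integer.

3

1 → match
2 → no match — must end with '22'
3 → match
4 → match
Total matched: 3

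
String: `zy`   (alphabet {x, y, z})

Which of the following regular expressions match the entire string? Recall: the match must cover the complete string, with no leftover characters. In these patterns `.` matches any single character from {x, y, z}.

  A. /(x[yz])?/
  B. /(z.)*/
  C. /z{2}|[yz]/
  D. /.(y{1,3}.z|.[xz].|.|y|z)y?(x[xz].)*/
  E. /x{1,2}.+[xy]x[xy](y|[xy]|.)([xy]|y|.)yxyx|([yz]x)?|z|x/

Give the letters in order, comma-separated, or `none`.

A → no match
B → match
C → no match
D → match
E → no match

B, D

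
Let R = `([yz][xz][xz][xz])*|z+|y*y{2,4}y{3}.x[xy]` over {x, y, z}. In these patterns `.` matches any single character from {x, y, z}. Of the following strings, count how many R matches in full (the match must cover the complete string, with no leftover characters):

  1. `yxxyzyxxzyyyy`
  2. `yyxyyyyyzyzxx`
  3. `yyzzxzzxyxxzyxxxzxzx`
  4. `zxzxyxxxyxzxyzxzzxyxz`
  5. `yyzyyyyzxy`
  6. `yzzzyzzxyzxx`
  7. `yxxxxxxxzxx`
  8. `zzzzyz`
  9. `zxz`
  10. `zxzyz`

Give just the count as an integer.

1

1 → no match
2 → no match
3 → no match
4 → no match
5 → no match
6 → match
7 → no match
8 → no match
9 → no match
10 → no match
Total matched: 1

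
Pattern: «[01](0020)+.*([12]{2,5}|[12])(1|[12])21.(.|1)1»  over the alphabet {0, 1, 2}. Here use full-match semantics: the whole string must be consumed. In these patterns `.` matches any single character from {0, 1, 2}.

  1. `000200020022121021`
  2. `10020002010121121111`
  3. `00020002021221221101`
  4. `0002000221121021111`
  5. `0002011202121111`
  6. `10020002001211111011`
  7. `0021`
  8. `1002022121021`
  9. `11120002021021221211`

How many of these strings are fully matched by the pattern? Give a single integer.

5

1 → match
2 → match
3 → match
4 → no match
5 → match
6 → no match
7. `0021` → no match
8 → match
9 → no match
Total matched: 5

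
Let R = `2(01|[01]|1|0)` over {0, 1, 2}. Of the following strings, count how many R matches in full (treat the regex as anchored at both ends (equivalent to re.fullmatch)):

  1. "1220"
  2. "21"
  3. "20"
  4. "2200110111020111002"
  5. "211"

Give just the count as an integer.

1. "1220" → no match — must start with "2"
2. "21" → match
3. "20" → match
4 → no match
5. "211" → no match
Total matched: 2

2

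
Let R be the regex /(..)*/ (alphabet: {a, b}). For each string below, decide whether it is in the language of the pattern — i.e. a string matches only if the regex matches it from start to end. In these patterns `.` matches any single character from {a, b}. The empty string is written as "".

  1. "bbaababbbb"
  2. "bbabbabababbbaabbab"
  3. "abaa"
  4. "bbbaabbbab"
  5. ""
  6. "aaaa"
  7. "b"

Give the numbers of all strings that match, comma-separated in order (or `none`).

1, 3, 4, 5, 6

1 → match
2 → no match
3 → match
4 → match
5 → match
6 → match
7 → no match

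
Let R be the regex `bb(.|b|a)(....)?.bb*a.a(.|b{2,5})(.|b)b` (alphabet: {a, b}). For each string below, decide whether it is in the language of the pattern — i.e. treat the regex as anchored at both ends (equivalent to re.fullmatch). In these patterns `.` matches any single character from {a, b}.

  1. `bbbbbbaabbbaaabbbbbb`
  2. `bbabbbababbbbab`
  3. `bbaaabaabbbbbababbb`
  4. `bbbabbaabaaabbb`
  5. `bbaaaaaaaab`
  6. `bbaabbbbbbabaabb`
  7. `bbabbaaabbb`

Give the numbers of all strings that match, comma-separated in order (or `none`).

1 → match
2 → match
3 → match
4 → match
5 → no match
6 → match
7 → match

1, 2, 3, 4, 6, 7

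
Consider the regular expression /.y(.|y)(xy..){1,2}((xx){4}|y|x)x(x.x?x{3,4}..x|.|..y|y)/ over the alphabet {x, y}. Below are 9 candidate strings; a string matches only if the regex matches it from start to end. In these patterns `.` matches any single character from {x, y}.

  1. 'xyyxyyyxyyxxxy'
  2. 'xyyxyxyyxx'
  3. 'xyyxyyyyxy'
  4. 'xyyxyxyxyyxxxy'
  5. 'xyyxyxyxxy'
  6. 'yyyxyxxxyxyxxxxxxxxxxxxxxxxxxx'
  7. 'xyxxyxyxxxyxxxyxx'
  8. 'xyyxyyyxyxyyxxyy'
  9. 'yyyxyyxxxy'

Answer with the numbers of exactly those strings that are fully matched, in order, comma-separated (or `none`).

1, 2, 3, 4, 5, 6, 7, 8, 9

1 → match
2 → match
3 → match
4 → match
5 → match
6 → match
7 → match
8 → match
9 → match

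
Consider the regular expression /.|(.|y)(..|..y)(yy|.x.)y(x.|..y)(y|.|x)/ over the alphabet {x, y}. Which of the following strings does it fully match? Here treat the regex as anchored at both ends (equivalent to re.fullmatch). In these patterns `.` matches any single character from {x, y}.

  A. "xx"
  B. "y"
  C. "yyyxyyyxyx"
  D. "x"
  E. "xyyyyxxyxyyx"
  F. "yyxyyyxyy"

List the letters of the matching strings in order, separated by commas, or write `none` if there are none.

B, D, E, F

A → no match
B → match
C → no match
D → match
E → match
F → match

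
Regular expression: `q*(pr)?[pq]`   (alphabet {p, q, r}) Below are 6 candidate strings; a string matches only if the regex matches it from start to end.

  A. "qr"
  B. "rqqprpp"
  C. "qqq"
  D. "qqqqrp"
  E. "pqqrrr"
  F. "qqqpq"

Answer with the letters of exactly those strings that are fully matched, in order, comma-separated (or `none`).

A → no match
B → no match
C → match
D → no match
E → no match
F → no match

C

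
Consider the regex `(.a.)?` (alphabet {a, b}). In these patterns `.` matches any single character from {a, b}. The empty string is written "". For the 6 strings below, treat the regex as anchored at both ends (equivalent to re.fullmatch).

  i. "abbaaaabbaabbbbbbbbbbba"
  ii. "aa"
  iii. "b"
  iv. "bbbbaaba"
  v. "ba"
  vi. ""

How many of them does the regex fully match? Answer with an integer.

i → no match
ii. "aa" → no match
iii. "b" → no match
iv. "bbbbaaba" → no match
v. "ba" → no match
vi. "" → match
Total matched: 1

1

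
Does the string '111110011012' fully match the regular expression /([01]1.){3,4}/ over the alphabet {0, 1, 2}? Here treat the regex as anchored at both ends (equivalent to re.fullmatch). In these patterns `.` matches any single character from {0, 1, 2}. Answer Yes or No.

Yes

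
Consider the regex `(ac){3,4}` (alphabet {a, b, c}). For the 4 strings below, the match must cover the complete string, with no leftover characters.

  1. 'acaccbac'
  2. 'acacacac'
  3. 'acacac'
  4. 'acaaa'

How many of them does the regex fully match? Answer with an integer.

2

1. 'acaccbac' → no match
2. 'acacacac' → match
3. 'acacac' → match
4. 'acaaa' → no match — must end with 'ac'
Total matched: 2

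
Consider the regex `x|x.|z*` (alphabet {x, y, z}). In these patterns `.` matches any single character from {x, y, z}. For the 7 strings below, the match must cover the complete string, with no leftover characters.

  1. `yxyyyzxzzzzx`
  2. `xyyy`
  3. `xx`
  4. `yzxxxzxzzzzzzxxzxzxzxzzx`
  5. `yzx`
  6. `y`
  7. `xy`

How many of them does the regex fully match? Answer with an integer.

1 → no match
2 → no match
3 → match
4 → no match
5 → no match
6 → no match
7 → match
Total matched: 2

2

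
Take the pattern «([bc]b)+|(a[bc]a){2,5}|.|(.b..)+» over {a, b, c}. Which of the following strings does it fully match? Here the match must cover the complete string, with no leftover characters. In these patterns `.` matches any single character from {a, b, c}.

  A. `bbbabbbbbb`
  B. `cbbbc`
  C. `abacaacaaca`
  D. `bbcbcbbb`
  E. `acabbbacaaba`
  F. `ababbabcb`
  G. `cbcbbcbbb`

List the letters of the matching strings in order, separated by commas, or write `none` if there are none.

D

A → no match
B → no match
C → no match
D → match
E → no match
F → no match
G → no match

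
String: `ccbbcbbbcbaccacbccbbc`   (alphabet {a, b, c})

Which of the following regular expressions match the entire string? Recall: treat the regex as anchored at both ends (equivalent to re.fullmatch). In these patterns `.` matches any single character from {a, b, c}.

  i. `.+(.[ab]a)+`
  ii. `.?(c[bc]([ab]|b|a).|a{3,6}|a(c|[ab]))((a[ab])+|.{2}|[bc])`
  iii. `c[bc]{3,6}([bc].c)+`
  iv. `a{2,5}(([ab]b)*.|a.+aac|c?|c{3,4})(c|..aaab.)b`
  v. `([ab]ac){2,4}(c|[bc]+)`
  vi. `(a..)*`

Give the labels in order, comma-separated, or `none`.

iii

i → no match — must end with `a`
ii → no match
iii → match
iv → no match — must start with `a`
v → no match
vi → no match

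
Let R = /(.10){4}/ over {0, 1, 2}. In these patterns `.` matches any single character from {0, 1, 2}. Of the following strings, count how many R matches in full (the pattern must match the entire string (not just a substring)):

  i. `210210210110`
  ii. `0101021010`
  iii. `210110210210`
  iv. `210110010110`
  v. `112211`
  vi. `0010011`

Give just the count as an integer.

i → match
ii → no match
iii → match
iv → match
v → no match — must end with `10`
vi → no match — must end with `10`
Total matched: 3

3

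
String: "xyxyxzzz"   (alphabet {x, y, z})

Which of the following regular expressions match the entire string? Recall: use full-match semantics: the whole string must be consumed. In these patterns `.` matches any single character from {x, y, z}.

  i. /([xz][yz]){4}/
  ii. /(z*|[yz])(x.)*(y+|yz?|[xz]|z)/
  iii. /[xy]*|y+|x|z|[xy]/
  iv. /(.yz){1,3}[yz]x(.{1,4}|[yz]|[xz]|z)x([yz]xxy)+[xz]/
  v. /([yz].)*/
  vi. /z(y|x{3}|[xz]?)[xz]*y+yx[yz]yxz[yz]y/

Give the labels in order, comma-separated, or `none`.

i

i → match
ii → no match
iii → no match
iv → no match
v → no match
vi → no match — must start with "z"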